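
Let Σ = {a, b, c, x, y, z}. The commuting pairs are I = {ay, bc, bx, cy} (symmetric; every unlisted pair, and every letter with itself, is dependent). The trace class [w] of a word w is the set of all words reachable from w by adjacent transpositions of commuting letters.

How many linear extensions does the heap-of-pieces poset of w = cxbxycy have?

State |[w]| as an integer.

0(c) covers ∅
1(x) covers 0:c
2(b) covers ∅
3(x) covers 1:x
4(y) covers 2:b, 3:x
5(c) covers 3:x
6(y) covers 4:y
floor of heap: 0:c, 2:b
completions by unplaced set U, small U first (add the entries for U minus each lowest piece of U):
  |U|=1: {5}:1  {6}:1
  |U|=2: {4,6}:1  {5,6}:2
  |U|=3: {2,4,6}:1  {4,5,6}:3
  |U|=4: {2,4,5,6}:4  {3,4,5,6}:3
  |U|=5: {1,3,4,5,6}:3  {2,3,4,5,6}:7
  start at 0(c): 10
  start at 2(b): 3
sum over floor = 13

13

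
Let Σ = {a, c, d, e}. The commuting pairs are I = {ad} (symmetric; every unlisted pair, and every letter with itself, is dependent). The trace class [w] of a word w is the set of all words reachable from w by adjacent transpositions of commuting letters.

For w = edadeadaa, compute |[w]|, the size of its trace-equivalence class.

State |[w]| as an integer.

drop 0:e onto floor
drop 1:d onto {0:e}
drop 2:a onto {0:e}
drop 3:d onto {1:d}
drop 4:e onto {2:a, 3:d}
drop 5:a onto {4:e}
drop 6:d onto {4:e}
drop 7:a onto {5:a}
drop 8:a onto {7:a}
ground layer = {0:e}
drop-orders for the pieces not yet dropped (sum over which currently-grounded one goes next):
  1 to go: {6} 1  {8} 1
  2 to go: {6,8} 2  {7,8} 1
  3 to go: {5,7,8} 1  {6,7,8} 3
  4 to go: {5,6,7,8} 4
  5 to go: {4,5,6,7,8} 4
  6 to go: {2,4,5,6,7,8} 4  {3,4,5,6,7,8} 4
  7 to go: {1,3,4,5,6,7,8} 4  {2,3,4,5,6,7,8} 8
  if 0:e drops first: 12 orders

12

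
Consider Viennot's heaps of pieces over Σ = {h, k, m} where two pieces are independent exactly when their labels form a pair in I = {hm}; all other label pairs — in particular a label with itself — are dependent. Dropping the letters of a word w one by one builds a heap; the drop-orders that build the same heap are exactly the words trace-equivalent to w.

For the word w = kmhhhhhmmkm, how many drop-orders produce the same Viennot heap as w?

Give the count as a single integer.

0(k) covers ∅
1(m) covers 0:k
2(h) covers 0:k
3(h) covers 2:h
4(h) covers 3:h
5(h) covers 4:h
6(h) covers 5:h
7(m) covers 1:m
8(m) covers 7:m
9(k) covers 6:h, 8:m
10(m) covers 9:k
floor of heap: 0:k
completions by unplaced set U, small U first (add the entries for U minus each lowest piece of U):
  |U|=1: {10}:1
  |U|=2: {9,10}:1
  |U|=3: {6,9,10}:1  {8,9,10}:1
  |U|=4: {5,6,9,10}:1  {6,8,9,10}:2  {7,8,9,10}:1
  |U|=5: {1,7,8,9,10}:1  {4,5,6,9,10}:1  {5,6,8,9,10}:3  {6,7,8,9,10}:3
  |U|=6: {1,6,7,8,9,10}:4  {3,4,5,6,9,10}:1  {4,5,6,8,9,10}:4  {5,6,7,8,9,10}:6
  |U|=7: {1,5,6,7,8,9,10}:10  {2,3,4,5,6,9,10}:1  {3,4,5,6,8,9,10}:5  {4,5,6,7,8,9,10}:10
  |U|=8: {1,4,5,6,7,8,9,10}:20  {2,3,4,5,6,8,9,10}:6  {3,4,5,6,7,8,9,10}:15
  |U|=9: {1,3,4,5,6,7,8,9,10}:35  {2,3,4,5,6,7,8,9,10}:21
  start at 0(k): 56

56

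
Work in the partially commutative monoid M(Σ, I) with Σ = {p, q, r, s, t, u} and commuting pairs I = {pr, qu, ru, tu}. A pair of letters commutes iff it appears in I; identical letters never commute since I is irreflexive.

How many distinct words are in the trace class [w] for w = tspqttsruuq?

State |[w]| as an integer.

0(t) covers ∅
1(s) covers 0:t
2(p) covers 1:s
3(q) covers 2:p
4(t) covers 3:q
5(t) covers 4:t
6(s) covers 5:t
7(r) covers 6:s
8(u) covers 6:s
9(u) covers 8:u
10(q) covers 7:r
floor of heap: 0:t
completions by unplaced set U, small U first (add the entries for U minus each lowest piece of U):
  |U|=1: {9}:1  {10}:1
  |U|=2: {7,10}:1  {8,9}:1  {9,10}:2
  |U|=3: {7,9,10}:3  {8,9,10}:3
  |U|=4: {7,8,9,10}:6
  |U|=5: {6,7,8,9,10}:6
  |U|=6: {5,6,7,8,9,10}:6
  |U|=7: {4,5,6,7,8,9,10}:6
  |U|=8: {3,4,5,6,7,8,9,10}:6
  |U|=9: {2,3,4,5,6,7,8,9,10}:6
  start at 0(t): 6

6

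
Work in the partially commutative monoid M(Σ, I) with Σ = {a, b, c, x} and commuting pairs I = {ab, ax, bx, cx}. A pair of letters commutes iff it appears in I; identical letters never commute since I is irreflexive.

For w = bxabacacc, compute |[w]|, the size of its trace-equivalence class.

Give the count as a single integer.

54

piece 0:b — minimal
piece 1:x — minimal
piece 2:a — minimal
piece 3:b rests on {0:b}
piece 4:a rests on {2:a}
piece 5:c rests on {3:b, 4:a}
piece 6:a rests on {5:c}
piece 7:c rests on {6:a}
piece 8:c rests on {7:c}
minimal pieces: {0:b, 1:x, 2:a}
ways to finish when only these pieces remain (= sum over removing one remaining piece with nothing left below it):
  1 left: {1}→1  {8}→1
  2 left: {1,8}→2  {7,8}→1
  3 left: {1,7,8}→3  {6,7,8}→1
  4 left: {1,6,7,8}→4  {5,6,7,8}→1
  5 left: {1,5,6,7,8}→5  {3,5,6,7,8}→1  {4,5,6,7,8}→1
  6 left: {0,3,5,6,7,8}→1  {1,3,5,6,7,8}→6  {1,4,5,6,7,8}→6  {2,4,5,6,7,8}→1  {3,4,5,6,7,8}→2
  7 left: {0,1,3,5,6,7,8}→7  {0,3,4,5,6,7,8}→3  {1,2,4,5,6,7,8}→7  {1,3,4,5,6,7,8}→14  {2,3,4,5,6,7,8}→3
  placing 0:b first → 24 extensions
  placing 1:x first → 6 extensions
  placing 2:a first → 24 extensions
total linear extensions = 54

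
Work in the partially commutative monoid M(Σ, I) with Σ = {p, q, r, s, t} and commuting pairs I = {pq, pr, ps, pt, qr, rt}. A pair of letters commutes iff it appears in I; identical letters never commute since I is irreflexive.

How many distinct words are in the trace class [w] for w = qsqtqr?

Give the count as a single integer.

4

#0=q has no predecessor
#1=s depends on [0:q]
#2=q depends on [1:s]
#3=t depends on [2:q]
#4=q depends on [3:t]
#5=r depends on [1:s]
sources: [0:q]
N(rest) = Σ N(rest − s) over sources s of rest; N(one piece) = 1:
  size 1 → [4]=1  [5]=1
  size 2 → [3,4]=1  [4,5]=2
  size 3 → [2,3,4]=1  [3,4,5]=3
  size 4 → [2,3,4,5]=4
  first=0(q) contributes 4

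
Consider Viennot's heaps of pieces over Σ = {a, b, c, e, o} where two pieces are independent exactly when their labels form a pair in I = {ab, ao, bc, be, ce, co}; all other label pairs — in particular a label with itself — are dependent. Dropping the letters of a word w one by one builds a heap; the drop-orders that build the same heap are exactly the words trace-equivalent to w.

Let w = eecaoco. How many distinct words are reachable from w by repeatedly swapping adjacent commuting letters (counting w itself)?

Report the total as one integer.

drop 0:e onto floor
drop 1:e onto {0:e}
drop 2:c onto floor
drop 3:a onto {1:e, 2:c}
drop 4:o onto {1:e}
drop 5:c onto {3:a}
drop 6:o onto {4:o}
ground layer = {0:e, 2:c}
drop-orders for the pieces not yet dropped (sum over which currently-grounded one goes next):
  1 to go: {5} 1  {6} 1
  2 to go: {3,5} 1  {4,6} 1  {5,6} 2
  3 to go: {2,3,5} 1  {3,5,6} 3  {4,5,6} 3
  4 to go: {2,3,5,6} 4  {3,4,5,6} 6
  5 to go: {1,3,4,5,6} 6  {2,3,4,5,6} 10
  if 0:e drops first: 16 orders
  if 2:c drops first: 6 orders
heap linearizations: 22

22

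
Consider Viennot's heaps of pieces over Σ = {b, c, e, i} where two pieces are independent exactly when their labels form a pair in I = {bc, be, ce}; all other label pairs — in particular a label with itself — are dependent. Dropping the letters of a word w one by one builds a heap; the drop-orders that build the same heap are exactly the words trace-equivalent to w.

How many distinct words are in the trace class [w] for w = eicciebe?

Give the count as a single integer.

3

0(e) covers ∅
1(i) covers 0:e
2(c) covers 1:i
3(c) covers 2:c
4(i) covers 3:c
5(e) covers 4:i
6(b) covers 4:i
7(e) covers 5:e
floor of heap: 0:e
completions by unplaced set U, small U first (add the entries for U minus each lowest piece of U):
  |U|=1: {6}:1  {7}:1
  |U|=2: {5,7}:1  {6,7}:2
  |U|=3: {5,6,7}:3
  |U|=4: {4,5,6,7}:3
  |U|=5: {3,4,5,6,7}:3
  |U|=6: {2,3,4,5,6,7}:3
  start at 0(e): 3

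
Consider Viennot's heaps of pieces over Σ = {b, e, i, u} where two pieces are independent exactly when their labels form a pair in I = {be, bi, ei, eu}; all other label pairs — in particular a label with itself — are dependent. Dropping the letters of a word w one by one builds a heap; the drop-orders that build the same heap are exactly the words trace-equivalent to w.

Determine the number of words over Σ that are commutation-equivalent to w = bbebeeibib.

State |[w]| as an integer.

2520

drop 0:b onto floor
drop 1:b onto {0:b}
drop 2:e onto floor
drop 3:b onto {1:b}
drop 4:e onto {2:e}
drop 5:e onto {4:e}
drop 6:i onto floor
drop 7:b onto {3:b}
drop 8:i onto {6:i}
drop 9:b onto {7:b}
ground layer = {0:b, 2:e, 6:i}
drop-orders for the pieces not yet dropped (sum over which currently-grounded one goes next):
  1 to go: {5} 1  {8} 1  {9} 1
  2 to go: {4,5} 1  {5,8} 2  {5,9} 2  {6,8} 1  {7,9} 1  {8,9} 2
  3 to go: {2,4,5} 1  {3,7,9} 1  {4,5,8} 3  {4,5,9} 3  {5,6,8} 3  {5,7,9} 3  {5,8,9} 6  {6,8,9} 3  {7,8,9} 3
  4 to go: {1,3,7,9} 1  {2,4,5,8} 4  {2,4,5,9} 4  {3,5,7,9} 4  {3,7,8,9} 4  {4,5,6,8} 6  {4,5,7,9} 6  {4,5,8,9} 12  {5,6,8,9} 12  {5,7,8,9} 12  {6,7,8,9} 6
  5 to go: {0,1,3,7,9} 1  {1,3,5,7,9} 5  {1,3,7,8,9} 5  {2,4,5,6,8} 10  {2,4,5,7,9} 10  {2,4,5,8,9} 20  {3,4,5,7,9} 10  {3,5,7,8,9} 20  {3,6,7,8,9} 10  {4,5,6,8,9} 30  {4,5,7,8,9} 30  {5,6,7,8,9} 30
  6 to go: {0,1,3,5,7,9} 6  {0,1,3,7,8,9} 6  {1,3,4,5,7,9} 15  {1,3,5,7,8,9} 30  {1,3,6,7,8,9} 15  {2,3,4,5,7,9} 20  {2,4,5,6,8,9} 60  {2,4,5,7,8,9} 60  {3,4,5,7,8,9} 60  {3,5,6,7,8,9} 60  {4,5,6,7,8,9} 90
  7 to go: {0,1,3,4,5,7,9} 21  {0,1,3,5,7,8,9} 42  {0,1,3,6,7,8,9} 21  {1,2,3,4,5,7,9} 35  {1,3,4,5,7,8,9} 105  {1,3,5,6,7,8,9} 105  {2,3,4,5,7,8,9} 140  {2,4,5,6,7,8,9} 210  {3,4,5,6,7,8,9} 210
  8 to go: {0,1,2,3,4,5,7,9} 56  {0,1,3,4,5,7,8,9} 168  {0,1,3,5,6,7,8,9} 168  {1,2,3,4,5,7,8,9} 280  {1,3,4,5,6,7,8,9} 420  {2,3,4,5,6,7,8,9} 560
  if 0:b drops first: 1260 orders
  if 2:e drops first: 756 orders
  if 6:i drops first: 504 orders
heap linearizations: 2520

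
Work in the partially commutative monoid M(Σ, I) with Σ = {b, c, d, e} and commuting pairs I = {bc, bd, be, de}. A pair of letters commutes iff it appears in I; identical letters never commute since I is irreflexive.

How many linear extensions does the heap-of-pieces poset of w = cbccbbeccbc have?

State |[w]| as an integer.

330

0(c) covers ∅
1(b) covers ∅
2(c) covers 0:c
3(c) covers 2:c
4(b) covers 1:b
5(b) covers 4:b
6(e) covers 3:c
7(c) covers 6:e
8(c) covers 7:c
9(b) covers 5:b
10(c) covers 8:c
floor of heap: 0:c, 1:b
completions by unplaced set U, small U first (add the entries for U minus each lowest piece of U):
  |U|=1: {9}:1  {10}:1
  |U|=2: {5,9}:1  {8,10}:1  {9,10}:2
  |U|=3: {4,5,9}:1  {5,9,10}:3  {7,8,10}:1  {8,9,10}:3
  |U|=4: {1,4,5,9}:1  {4,5,9,10}:4  {5,8,9,10}:6  {6,7,8,10}:1  {7,8,9,10}:4
  |U|=5: {1,4,5,9,10}:5  {3,6,7,8,10}:1  {4,5,8,9,10}:10  {5,7,8,9,10}:10  {6,7,8,9,10}:5
  |U|=6: {1,4,5,8,9,10}:15  {2,3,6,7,8,10}:1  {3,6,7,8,9,10}:6  {4,5,7,8,9,10}:20  {5,6,7,8,9,10}:15
  |U|=7: {0,2,3,6,7,8,10}:1  {1,4,5,7,8,9,10}:35  {2,3,6,7,8,9,10}:7  {3,5,6,7,8,9,10}:21  {4,5,6,7,8,9,10}:35
  |U|=8: {0,2,3,6,7,8,9,10}:8  {1,4,5,6,7,8,9,10}:70  {2,3,5,6,7,8,9,10}:28  {3,4,5,6,7,8,9,10}:56
  |U|=9: {0,2,3,5,6,7,8,9,10}:36  {1,3,4,5,6,7,8,9,10}:126  {2,3,4,5,6,7,8,9,10}:84
  start at 0(c): 210
  start at 1(b): 120
sum over floor = 330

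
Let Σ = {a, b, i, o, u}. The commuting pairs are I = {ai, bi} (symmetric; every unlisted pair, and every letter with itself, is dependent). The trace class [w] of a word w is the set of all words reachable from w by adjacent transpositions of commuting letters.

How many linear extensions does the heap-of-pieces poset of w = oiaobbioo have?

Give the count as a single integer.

6

0(o) covers ∅
1(i) covers 0:o
2(a) covers 0:o
3(o) covers 1:i, 2:a
4(b) covers 3:o
5(b) covers 4:b
6(i) covers 3:o
7(o) covers 5:b, 6:i
8(o) covers 7:o
floor of heap: 0:o
completions by unplaced set U, small U first (add the entries for U minus each lowest piece of U):
  |U|=1: {8}:1
  |U|=2: {7,8}:1
  |U|=3: {5,7,8}:1  {6,7,8}:1
  |U|=4: {4,5,7,8}:1  {5,6,7,8}:2
  |U|=5: {4,5,6,7,8}:3
  |U|=6: {3,4,5,6,7,8}:3
  |U|=7: {1,3,4,5,6,7,8}:3  {2,3,4,5,6,7,8}:3
  start at 0(o): 6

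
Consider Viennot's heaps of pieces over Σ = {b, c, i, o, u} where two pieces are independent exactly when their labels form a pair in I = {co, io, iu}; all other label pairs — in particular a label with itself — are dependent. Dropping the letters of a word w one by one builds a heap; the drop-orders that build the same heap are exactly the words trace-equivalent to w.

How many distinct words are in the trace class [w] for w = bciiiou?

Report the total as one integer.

drop 0:b onto floor
drop 1:c onto {0:b}
drop 2:i onto {1:c}
drop 3:i onto {2:i}
drop 4:i onto {3:i}
drop 5:o onto {0:b}
drop 6:u onto {1:c, 5:o}
ground layer = {0:b}
drop-orders for the pieces not yet dropped (sum over which currently-grounded one goes next):
  1 to go: {4} 1  {6} 1
  2 to go: {3,4} 1  {4,6} 2  {5,6} 1
  3 to go: {2,3,4} 1  {3,4,6} 3  {4,5,6} 3
  4 to go: {2,3,4,6} 4  {3,4,5,6} 6
  5 to go: {1,2,3,4,6} 4  {2,3,4,5,6} 10
  if 0:b drops first: 14 orders

14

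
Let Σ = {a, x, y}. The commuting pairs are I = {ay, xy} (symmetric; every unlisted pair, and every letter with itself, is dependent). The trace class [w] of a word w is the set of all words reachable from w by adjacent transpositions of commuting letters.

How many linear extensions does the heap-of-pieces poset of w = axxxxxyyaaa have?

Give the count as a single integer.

55

drop 0:a onto floor
drop 1:x onto {0:a}
drop 2:x onto {1:x}
drop 3:x onto {2:x}
drop 4:x onto {3:x}
drop 5:x onto {4:x}
drop 6:y onto floor
drop 7:y onto {6:y}
drop 8:a onto {5:x}
drop 9:a onto {8:a}
drop 10:a onto {9:a}
ground layer = {0:a, 6:y}
drop-orders for the pieces not yet dropped (sum over which currently-grounded one goes next):
  1 to go: {7} 1  {10} 1
  2 to go: {6,7} 1  {7,10} 2  {9,10} 1
  3 to go: {6,7,10} 3  {7,9,10} 3  {8,9,10} 1
  4 to go: {5,8,9,10} 1  {6,7,9,10} 6  {7,8,9,10} 4
  5 to go: {4,5,8,9,10} 1  {5,7,8,9,10} 5  {6,7,8,9,10} 10
  6 to go: {3,4,5,8,9,10} 1  {4,5,7,8,9,10} 6  {5,6,7,8,9,10} 15
  7 to go: {2,3,4,5,8,9,10} 1  {3,4,5,7,8,9,10} 7  {4,5,6,7,8,9,10} 21
  8 to go: {1,2,3,4,5,8,9,10} 1  {2,3,4,5,7,8,9,10} 8  {3,4,5,6,7,8,9,10} 28
  9 to go: {0,1,2,3,4,5,8,9,10} 1  {1,2,3,4,5,7,8,9,10} 9  {2,3,4,5,6,7,8,9,10} 36
  if 0:a drops first: 45 orders
  if 6:y drops first: 10 orders
heap linearizations: 55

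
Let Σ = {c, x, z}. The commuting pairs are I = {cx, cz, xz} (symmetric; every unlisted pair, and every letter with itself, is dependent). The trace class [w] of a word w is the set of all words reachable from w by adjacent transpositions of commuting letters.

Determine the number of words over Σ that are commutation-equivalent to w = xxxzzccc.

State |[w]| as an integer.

560

drop 0:x onto floor
drop 1:x onto {0:x}
drop 2:x onto {1:x}
drop 3:z onto floor
drop 4:z onto {3:z}
drop 5:c onto floor
drop 6:c onto {5:c}
drop 7:c onto {6:c}
ground layer = {0:x, 3:z, 5:c}
drop-orders for the pieces not yet dropped (sum over which currently-grounded one goes next):
  1 to go: {2} 1  {4} 1  {7} 1
  2 to go: {1,2} 1  {2,4} 2  {2,7} 2  {3,4} 1  {4,7} 2  {6,7} 1
  3 to go: {0,1,2} 1  {1,2,4} 3  {1,2,7} 3  {2,3,4} 3  {2,4,7} 6  {2,6,7} 3  {3,4,7} 3  {4,6,7} 3  {5,6,7} 1
  4 to go: {0,1,2,4} 4  {0,1,2,7} 4  {1,2,3,4} 6  {1,2,4,7} 12  {1,2,6,7} 6  {2,3,4,7} 12  {2,4,6,7} 12  {2,5,6,7} 4  {3,4,6,7} 6  {4,5,6,7} 4
  5 to go: {0,1,2,3,4} 10  {0,1,2,4,7} 20  {0,1,2,6,7} 10  {1,2,3,4,7} 30  {1,2,4,6,7} 30  {1,2,5,6,7} 10  {2,3,4,6,7} 30  {2,4,5,6,7} 20  {3,4,5,6,7} 10
  6 to go: {0,1,2,3,4,7} 60  {0,1,2,4,6,7} 60  {0,1,2,5,6,7} 20  {1,2,3,4,6,7} 90  {1,2,4,5,6,7} 60  {2,3,4,5,6,7} 60
  if 0:x drops first: 210 orders
  if 3:z drops first: 140 orders
  if 5:c drops first: 210 orders
heap linearizations: 560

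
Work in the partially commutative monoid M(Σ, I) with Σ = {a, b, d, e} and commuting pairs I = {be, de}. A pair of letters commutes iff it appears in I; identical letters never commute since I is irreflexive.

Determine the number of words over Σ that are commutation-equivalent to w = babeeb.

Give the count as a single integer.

6

piece 0:b — minimal
piece 1:a rests on {0:b}
piece 2:b rests on {1:a}
piece 3:e rests on {1:a}
piece 4:e rests on {3:e}
piece 5:b rests on {2:b}
minimal pieces: {0:b}
ways to finish when only these pieces remain (= sum over removing one remaining piece with nothing left below it):
  1 left: {4}→1  {5}→1
  2 left: {2,5}→1  {3,4}→1  {4,5}→2
  3 left: {2,4,5}→3  {3,4,5}→3
  4 left: {2,3,4,5}→6
  placing 0:b first → 6 extensions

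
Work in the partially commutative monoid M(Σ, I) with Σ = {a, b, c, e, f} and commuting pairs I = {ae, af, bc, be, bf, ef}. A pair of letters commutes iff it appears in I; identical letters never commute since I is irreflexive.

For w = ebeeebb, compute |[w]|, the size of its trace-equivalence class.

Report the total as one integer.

drop 0:e onto floor
drop 1:b onto floor
drop 2:e onto {0:e}
drop 3:e onto {2:e}
drop 4:e onto {3:e}
drop 5:b onto {1:b}
drop 6:b onto {5:b}
ground layer = {0:e, 1:b}
drop-orders for the pieces not yet dropped (sum over which currently-grounded one goes next):
  1 to go: {4} 1  {6} 1
  2 to go: {3,4} 1  {4,6} 2  {5,6} 1
  3 to go: {1,5,6} 1  {2,3,4} 1  {3,4,6} 3  {4,5,6} 3
  4 to go: {0,2,3,4} 1  {1,4,5,6} 4  {2,3,4,6} 4  {3,4,5,6} 6
  5 to go: {0,2,3,4,6} 5  {1,3,4,5,6} 10  {2,3,4,5,6} 10
  if 0:e drops first: 20 orders
  if 1:b drops first: 15 orders
heap linearizations: 35

35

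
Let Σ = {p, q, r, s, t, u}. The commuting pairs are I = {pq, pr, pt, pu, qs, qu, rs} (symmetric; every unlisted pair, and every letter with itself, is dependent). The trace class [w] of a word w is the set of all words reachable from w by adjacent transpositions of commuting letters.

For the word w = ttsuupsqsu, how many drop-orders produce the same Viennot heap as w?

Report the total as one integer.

24

#0=t has no predecessor
#1=t depends on [0:t]
#2=s depends on [1:t]
#3=u depends on [2:s]
#4=u depends on [3:u]
#5=p depends on [2:s]
#6=s depends on [4:u, 5:p]
#7=q depends on [1:t]
#8=s depends on [6:s]
#9=u depends on [8:s]
sources: [0:t]
N(rest) = Σ N(rest − s) over sources s of rest; N(one piece) = 1:
  size 1 → [7]=1  [9]=1
  size 2 → [7,9]=2  [8,9]=1
  size 3 → [6,8,9]=1  [7,8,9]=3
  size 4 → [4,6,8,9]=1  [5,6,8,9]=1  [6,7,8,9]=4
  size 5 → [3,4,6,8,9]=1  [4,5,6,8,9]=2  [4,6,7,8,9]=5  [5,6,7,8,9]=5
  size 6 → [3,4,5,6,8,9]=3  [3,4,6,7,8,9]=6  [4,5,6,7,8,9]=12
  size 7 → [2,3,4,5,6,8,9]=3  [3,4,5,6,7,8,9]=21
  size 8 → [2,3,4,5,6,7,8,9]=24
  first=0(t) contributes 24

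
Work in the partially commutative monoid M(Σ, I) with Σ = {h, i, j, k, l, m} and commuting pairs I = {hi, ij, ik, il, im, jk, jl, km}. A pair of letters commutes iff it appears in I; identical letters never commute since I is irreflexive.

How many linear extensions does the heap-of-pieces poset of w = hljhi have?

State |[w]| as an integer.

#0=h has no predecessor
#1=l depends on [0:h]
#2=j depends on [0:h]
#3=h depends on [1:l, 2:j]
#4=i has no predecessor
sources: [0:h, 4:i]
N(rest) = Σ N(rest − s) over sources s of rest; N(one piece) = 1:
  size 1 → [3]=1  [4]=1
  size 2 → [1,3]=1  [2,3]=1  [3,4]=2
  size 3 → [1,2,3]=2  [1,3,4]=3  [2,3,4]=3
  first=0(h) contributes 8
  first=4(i) contributes 2
|[w]| = 10

10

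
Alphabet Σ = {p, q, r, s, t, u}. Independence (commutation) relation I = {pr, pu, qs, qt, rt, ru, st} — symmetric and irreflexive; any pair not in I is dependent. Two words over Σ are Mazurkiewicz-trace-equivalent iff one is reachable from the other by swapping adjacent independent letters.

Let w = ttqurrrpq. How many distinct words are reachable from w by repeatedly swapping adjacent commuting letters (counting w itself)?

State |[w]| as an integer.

drop 0:t onto floor
drop 1:t onto {0:t}
drop 2:q onto floor
drop 3:u onto {1:t, 2:q}
drop 4:r onto {2:q}
drop 5:r onto {4:r}
drop 6:r onto {5:r}
drop 7:p onto {1:t, 2:q}
drop 8:q onto {3:u, 6:r, 7:p}
ground layer = {0:t, 2:q}
drop-orders for the pieces not yet dropped (sum over which currently-grounded one goes next):
  1 to go: {8} 1
  2 to go: {3,8} 1  {6,8} 1  {7,8} 1
  3 to go: {3,6,8} 2  {3,7,8} 2  {5,6,8} 1  {6,7,8} 2
  4 to go: {1,3,7,8} 2  {3,5,6,8} 3  {3,6,7,8} 6  {4,5,6,8} 1  {5,6,7,8} 3
  5 to go: {0,1,3,7,8} 2  {1,3,6,7,8} 8  {3,4,5,6,8} 4  {3,5,6,7,8} 12  {4,5,6,7,8} 4
  6 to go: {0,1,3,6,7,8} 10  {1,3,5,6,7,8} 20  {3,4,5,6,7,8} 20
  7 to go: {0,1,3,5,6,7,8} 30  {1,3,4,5,6,7,8} 40  {2,3,4,5,6,7,8} 20
  if 0:t drops first: 60 orders
  if 2:q drops first: 70 orders
heap linearizations: 130

130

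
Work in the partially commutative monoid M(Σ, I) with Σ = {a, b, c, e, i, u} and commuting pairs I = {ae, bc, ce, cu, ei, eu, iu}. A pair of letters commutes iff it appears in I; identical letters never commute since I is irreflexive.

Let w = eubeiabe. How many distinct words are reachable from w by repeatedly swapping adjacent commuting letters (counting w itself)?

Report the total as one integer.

6

0(e) covers ∅
1(u) covers ∅
2(b) covers 0:e, 1:u
3(e) covers 2:b
4(i) covers 2:b
5(a) covers 4:i
6(b) covers 3:e, 5:a
7(e) covers 6:b
floor of heap: 0:e, 1:u
completions by unplaced set U, small U first (add the entries for U minus each lowest piece of U):
  |U|=1: {7}:1
  |U|=2: {6,7}:1
  |U|=3: {3,6,7}:1  {5,6,7}:1
  |U|=4: {3,5,6,7}:2  {4,5,6,7}:1
  |U|=5: {3,4,5,6,7}:3
  |U|=6: {2,3,4,5,6,7}:3
  start at 0(e): 3
  start at 1(u): 3
sum over floor = 6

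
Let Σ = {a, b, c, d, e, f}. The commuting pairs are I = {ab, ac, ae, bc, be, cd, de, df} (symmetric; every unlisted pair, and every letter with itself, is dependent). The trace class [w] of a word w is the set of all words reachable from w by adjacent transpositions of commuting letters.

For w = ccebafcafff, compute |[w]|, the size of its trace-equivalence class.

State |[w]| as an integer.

piece 0:c — minimal
piece 1:c rests on {0:c}
piece 2:e rests on {1:c}
piece 3:b — minimal
piece 4:a — minimal
piece 5:f rests on {2:e, 3:b, 4:a}
piece 6:c rests on {5:f}
piece 7:a rests on {5:f}
piece 8:f rests on {6:c, 7:a}
piece 9:f rests on {8:f}
piece 10:f rests on {9:f}
minimal pieces: {0:c, 3:b, 4:a}
ways to finish when only these pieces remain (= sum over removing one remaining piece with nothing left below it):
  1 left: {10}→1
  2 left: {9,10}→1
  3 left: {8,9,10}→1
  4 left: {6,8,9,10}→1  {7,8,9,10}→1
  5 left: {6,7,8,9,10}→2
  6 left: {5,6,7,8,9,10}→2
  7 left: {2,5,6,7,8,9,10}→2  {3,5,6,7,8,9,10}→2  {4,5,6,7,8,9,10}→2
  8 left: {1,2,5,6,7,8,9,10}→2  {2,3,5,6,7,8,9,10}→4  {2,4,5,6,7,8,9,10}→4  {3,4,5,6,7,8,9,10}→4
  9 left: {0,1,2,5,6,7,8,9,10}→2  {1,2,3,5,6,7,8,9,10}→6  {1,2,4,5,6,7,8,9,10}→6  {2,3,4,5,6,7,8,9,10}→12
  placing 0:c first → 24 extensions
  placing 3:b first → 8 extensions
  placing 4:a first → 8 extensions
total linear extensions = 40

40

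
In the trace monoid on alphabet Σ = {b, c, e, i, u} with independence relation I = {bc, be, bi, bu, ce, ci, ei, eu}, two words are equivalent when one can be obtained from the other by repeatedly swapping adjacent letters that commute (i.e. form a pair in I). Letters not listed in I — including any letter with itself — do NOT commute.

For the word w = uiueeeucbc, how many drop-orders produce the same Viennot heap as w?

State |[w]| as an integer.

840

piece 0:u — minimal
piece 1:i rests on {0:u}
piece 2:u rests on {1:i}
piece 3:e — minimal
piece 4:e rests on {3:e}
piece 5:e rests on {4:e}
piece 6:u rests on {2:u}
piece 7:c rests on {6:u}
piece 8:b — minimal
piece 9:c rests on {7:c}
minimal pieces: {0:u, 3:e, 8:b}
ways to finish when only these pieces remain (= sum over removing one remaining piece with nothing left below it):
  1 left: {5}→1  {8}→1  {9}→1
  2 left: {4,5}→1  {5,8}→2  {5,9}→2  {7,9}→1  {8,9}→2
  3 left: {3,4,5}→1  {4,5,8}→3  {4,5,9}→3  {5,7,9}→3  {5,8,9}→6  {6,7,9}→1  {7,8,9}→3
  4 left: {2,6,7,9}→1  {3,4,5,8}→4  {3,4,5,9}→4  {4,5,7,9}→6  {4,5,8,9}→12  {5,6,7,9}→4  {5,7,8,9}→12  {6,7,8,9}→4
  5 left: {1,2,6,7,9}→1  {2,5,6,7,9}→5  {2,6,7,8,9}→5  {3,4,5,7,9}→10  {3,4,5,8,9}→20  {4,5,6,7,9}→10  {4,5,7,8,9}→30  {5,6,7,8,9}→20
  6 left: {0,1,2,6,7,9}→1  {1,2,5,6,7,9}→6  {1,2,6,7,8,9}→6  {2,4,5,6,7,9}→15  {2,5,6,7,8,9}→30  {3,4,5,6,7,9}→20  {3,4,5,7,8,9}→60  {4,5,6,7,8,9}→60
  7 left: {0,1,2,5,6,7,9}→7  {0,1,2,6,7,8,9}→7  {1,2,4,5,6,7,9}→21  {1,2,5,6,7,8,9}→42  {2,3,4,5,6,7,9}→35  {2,4,5,6,7,8,9}→105  {3,4,5,6,7,8,9}→140
  8 left: {0,1,2,4,5,6,7,9}→28  {0,1,2,5,6,7,8,9}→56  {1,2,3,4,5,6,7,9}→56  {1,2,4,5,6,7,8,9}→168  {2,3,4,5,6,7,8,9}→280
  placing 0:u first → 504 extensions
  placing 3:e first → 252 extensions
  placing 8:b first → 84 extensions
total linear extensions = 840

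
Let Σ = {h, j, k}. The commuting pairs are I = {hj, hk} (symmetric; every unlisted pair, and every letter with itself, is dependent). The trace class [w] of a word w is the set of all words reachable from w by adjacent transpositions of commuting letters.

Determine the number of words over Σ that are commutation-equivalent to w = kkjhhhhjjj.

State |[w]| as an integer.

piece 0:k — minimal
piece 1:k rests on {0:k}
piece 2:j rests on {1:k}
piece 3:h — minimal
piece 4:h rests on {3:h}
piece 5:h rests on {4:h}
piece 6:h rests on {5:h}
piece 7:j rests on {2:j}
piece 8:j rests on {7:j}
piece 9:j rests on {8:j}
minimal pieces: {0:k, 3:h}
ways to finish when only these pieces remain (= sum over removing one remaining piece with nothing left below it):
  1 left: {6}→1  {9}→1
  2 left: {5,6}→1  {6,9}→2  {8,9}→1
  3 left: {4,5,6}→1  {5,6,9}→3  {6,8,9}→3  {7,8,9}→1
  4 left: {2,7,8,9}→1  {3,4,5,6}→1  {4,5,6,9}→4  {5,6,8,9}→6  {6,7,8,9}→4
  5 left: {1,2,7,8,9}→1  {2,6,7,8,9}→5  {3,4,5,6,9}→5  {4,5,6,8,9}→10  {5,6,7,8,9}→10
  6 left: {0,1,2,7,8,9}→1  {1,2,6,7,8,9}→6  {2,5,6,7,8,9}→15  {3,4,5,6,8,9}→15  {4,5,6,7,8,9}→20
  7 left: {0,1,2,6,7,8,9}→7  {1,2,5,6,7,8,9}→21  {2,4,5,6,7,8,9}→35  {3,4,5,6,7,8,9}→35
  8 left: {0,1,2,5,6,7,8,9}→28  {1,2,4,5,6,7,8,9}→56  {2,3,4,5,6,7,8,9}→70
  placing 0:k first → 126 extensions
  placing 3:h first → 84 extensions
total linear extensions = 210

210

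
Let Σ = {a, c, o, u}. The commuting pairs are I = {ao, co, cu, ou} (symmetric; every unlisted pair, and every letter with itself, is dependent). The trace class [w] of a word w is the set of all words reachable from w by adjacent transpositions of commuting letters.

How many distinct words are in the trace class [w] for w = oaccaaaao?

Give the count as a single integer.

36

drop 0:o onto floor
drop 1:a onto floor
drop 2:c onto {1:a}
drop 3:c onto {2:c}
drop 4:a onto {3:c}
drop 5:a onto {4:a}
drop 6:a onto {5:a}
drop 7:a onto {6:a}
drop 8:o onto {0:o}
ground layer = {0:o, 1:a}
drop-orders for the pieces not yet dropped (sum over which currently-grounded one goes next):
  1 to go: {7} 1  {8} 1
  2 to go: {0,8} 1  {6,7} 1  {7,8} 2
  3 to go: {0,7,8} 3  {5,6,7} 1  {6,7,8} 3
  4 to go: {0,6,7,8} 6  {4,5,6,7} 1  {5,6,7,8} 4
  5 to go: {0,5,6,7,8} 10  {3,4,5,6,7} 1  {4,5,6,7,8} 5
  6 to go: {0,4,5,6,7,8} 15  {2,3,4,5,6,7} 1  {3,4,5,6,7,8} 6
  7 to go: {0,3,4,5,6,7,8} 21  {1,2,3,4,5,6,7} 1  {2,3,4,5,6,7,8} 7
  if 0:o drops first: 8 orders
  if 1:a drops first: 28 orders
heap linearizations: 36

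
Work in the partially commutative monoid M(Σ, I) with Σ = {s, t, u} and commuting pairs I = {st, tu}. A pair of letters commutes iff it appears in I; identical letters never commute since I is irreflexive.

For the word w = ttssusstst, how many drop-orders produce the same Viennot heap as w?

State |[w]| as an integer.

#0=t has no predecessor
#1=t depends on [0:t]
#2=s has no predecessor
#3=s depends on [2:s]
#4=u depends on [3:s]
#5=s depends on [4:u]
#6=s depends on [5:s]
#7=t depends on [1:t]
#8=s depends on [6:s]
#9=t depends on [7:t]
sources: [0:t, 2:s]
N(rest) = Σ N(rest − s) over sources s of rest; N(one piece) = 1:
  size 1 → [8]=1  [9]=1
  size 2 → [6,8]=1  [7,9]=1  [8,9]=2
  size 3 → [1,7,9]=1  [5,6,8]=1  [6,8,9]=3  [7,8,9]=3
  size 4 → [0,1,7,9]=1  [1,7,8,9]=4  [4,5,6,8]=1  [5,6,8,9]=4  [6,7,8,9]=6
  size 5 → [0,1,7,8,9]=5  [1,6,7,8,9]=10  [3,4,5,6,8]=1  [4,5,6,8,9]=5  [5,6,7,8,9]=10
  size 6 → [0,1,6,7,8,9]=15  [1,5,6,7,8,9]=20  [2,3,4,5,6,8]=1  [3,4,5,6,8,9]=6  [4,5,6,7,8,9]=15
  size 7 → [0,1,5,6,7,8,9]=35  [1,4,5,6,7,8,9]=35  [2,3,4,5,6,8,9]=7  [3,4,5,6,7,8,9]=21
  size 8 → [0,1,4,5,6,7,8,9]=70  [1,3,4,5,6,7,8,9]=56  [2,3,4,5,6,7,8,9]=28
  first=0(t) contributes 84
  first=2(s) contributes 126
|[w]| = 210

210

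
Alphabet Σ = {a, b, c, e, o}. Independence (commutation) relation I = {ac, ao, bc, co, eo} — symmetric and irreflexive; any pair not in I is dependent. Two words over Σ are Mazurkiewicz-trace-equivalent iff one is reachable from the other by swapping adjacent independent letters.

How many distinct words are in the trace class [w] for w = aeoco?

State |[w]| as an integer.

#0=a has no predecessor
#1=e depends on [0:a]
#2=o has no predecessor
#3=c depends on [1:e]
#4=o depends on [2:o]
sources: [0:a, 2:o]
N(rest) = Σ N(rest − s) over sources s of rest; N(one piece) = 1:
  size 1 → [3]=1  [4]=1
  size 2 → [1,3]=1  [2,4]=1  [3,4]=2
  size 3 → [0,1,3]=1  [1,3,4]=3  [2,3,4]=3
  first=0(a) contributes 6
  first=2(o) contributes 4
|[w]| = 10

10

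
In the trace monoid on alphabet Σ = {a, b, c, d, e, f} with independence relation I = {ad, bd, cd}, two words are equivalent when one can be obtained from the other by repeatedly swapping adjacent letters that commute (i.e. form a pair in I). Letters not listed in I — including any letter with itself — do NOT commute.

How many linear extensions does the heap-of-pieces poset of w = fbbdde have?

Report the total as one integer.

0(f) covers ∅
1(b) covers 0:f
2(b) covers 1:b
3(d) covers 0:f
4(d) covers 3:d
5(e) covers 2:b, 4:d
floor of heap: 0:f
completions by unplaced set U, small U first (add the entries for U minus each lowest piece of U):
  |U|=1: {5}:1
  |U|=2: {2,5}:1  {4,5}:1
  |U|=3: {1,2,5}:1  {2,4,5}:2  {3,4,5}:1
  |U|=4: {1,2,4,5}:3  {2,3,4,5}:3
  start at 0(f): 6

6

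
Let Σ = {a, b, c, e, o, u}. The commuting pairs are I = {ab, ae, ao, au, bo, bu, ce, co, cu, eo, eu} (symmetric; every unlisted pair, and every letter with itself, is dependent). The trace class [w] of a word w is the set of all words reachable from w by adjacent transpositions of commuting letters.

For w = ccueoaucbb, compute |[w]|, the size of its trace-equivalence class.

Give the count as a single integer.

#0=c has no predecessor
#1=c depends on [0:c]
#2=u has no predecessor
#3=e has no predecessor
#4=o depends on [2:u]
#5=a depends on [1:c]
#6=u depends on [4:o]
#7=c depends on [5:a]
#8=b depends on [3:e, 7:c]
#9=b depends on [8:b]
sources: [0:c, 2:u, 3:e]
N(rest) = Σ N(rest − s) over sources s of rest; N(one piece) = 1:
  size 1 → [6]=1  [9]=1
  size 2 → [4,6]=1  [6,9]=2  [8,9]=1
  size 3 → [2,4,6]=1  [3,8,9]=1  [4,6,9]=3  [6,8,9]=3  [7,8,9]=1
  size 4 → [2,4,6,9]=4  [3,6,8,9]=4  [3,7,8,9]=2  [4,6,8,9]=6  [5,7,8,9]=1  [6,7,8,9]=4
  size 5 → [1,5,7,8,9]=1  [2,4,6,8,9]=10  [3,4,6,8,9]=10  [3,5,7,8,9]=3  [3,6,7,8,9]=10  [4,6,7,8,9]=10  [5,6,7,8,9]=5
  size 6 → [0,1,5,7,8,9]=1  [1,3,5,7,8,9]=4  [1,5,6,7,8,9]=6  [2,3,4,6,8,9]=20  [2,4,6,7,8,9]=20  [3,4,6,7,8,9]=30  [3,5,6,7,8,9]=18  [4,5,6,7,8,9]=15
  size 7 → [0,1,3,5,7,8,9]=5  [0,1,5,6,7,8,9]=7  [1,3,5,6,7,8,9]=28  [1,4,5,6,7,8,9]=21  [2,3,4,6,7,8,9]=70  [2,4,5,6,7,8,9]=35  [3,4,5,6,7,8,9]=63
  size 8 → [0,1,3,5,6,7,8,9]=40  [0,1,4,5,6,7,8,9]=28  [1,2,4,5,6,7,8,9]=56  [1,3,4,5,6,7,8,9]=112  [2,3,4,5,6,7,8,9]=168
  first=0(c) contributes 336
  first=2(u) contributes 180
  first=3(e) contributes 84
|[w]| = 600

600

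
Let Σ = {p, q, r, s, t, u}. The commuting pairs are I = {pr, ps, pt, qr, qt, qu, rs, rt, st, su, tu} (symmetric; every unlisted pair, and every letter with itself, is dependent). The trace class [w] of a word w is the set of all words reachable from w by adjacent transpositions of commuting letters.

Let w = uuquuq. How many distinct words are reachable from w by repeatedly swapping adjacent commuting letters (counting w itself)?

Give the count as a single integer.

15

piece 0:u — minimal
piece 1:u rests on {0:u}
piece 2:q — minimal
piece 3:u rests on {1:u}
piece 4:u rests on {3:u}
piece 5:q rests on {2:q}
minimal pieces: {0:u, 2:q}
ways to finish when only these pieces remain (= sum over removing one remaining piece with nothing left below it):
  1 left: {4}→1  {5}→1
  2 left: {2,5}→1  {3,4}→1  {4,5}→2
  3 left: {1,3,4}→1  {2,4,5}→3  {3,4,5}→3
  4 left: {0,1,3,4}→1  {1,3,4,5}→4  {2,3,4,5}→6
  placing 0:u first → 10 extensions
  placing 2:q first → 5 extensions
total linear extensions = 15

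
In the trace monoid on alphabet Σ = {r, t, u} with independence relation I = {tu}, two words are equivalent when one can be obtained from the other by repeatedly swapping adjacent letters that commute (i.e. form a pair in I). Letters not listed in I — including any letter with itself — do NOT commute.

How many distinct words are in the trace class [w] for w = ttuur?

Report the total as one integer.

0(t) covers ∅
1(t) covers 0:t
2(u) covers ∅
3(u) covers 2:u
4(r) covers 1:t, 3:u
floor of heap: 0:t, 2:u
completions by unplaced set U, small U first (add the entries for U minus each lowest piece of U):
  |U|=1: {4}:1
  |U|=2: {1,4}:1  {3,4}:1
  |U|=3: {0,1,4}:1  {1,3,4}:2  {2,3,4}:1
  start at 0(t): 3
  start at 2(u): 3
sum over floor = 6

6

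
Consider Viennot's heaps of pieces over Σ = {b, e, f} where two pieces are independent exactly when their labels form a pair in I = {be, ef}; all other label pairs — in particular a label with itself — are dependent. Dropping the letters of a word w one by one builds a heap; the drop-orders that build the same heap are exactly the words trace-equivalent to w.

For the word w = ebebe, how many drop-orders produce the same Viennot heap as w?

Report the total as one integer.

10

0(e) covers ∅
1(b) covers ∅
2(e) covers 0:e
3(b) covers 1:b
4(e) covers 2:e
floor of heap: 0:e, 1:b
completions by unplaced set U, small U first (add the entries for U minus each lowest piece of U):
  |U|=1: {3}:1  {4}:1
  |U|=2: {1,3}:1  {2,4}:1  {3,4}:2
  |U|=3: {0,2,4}:1  {1,3,4}:3  {2,3,4}:3
  start at 0(e): 6
  start at 1(b): 4
sum over floor = 10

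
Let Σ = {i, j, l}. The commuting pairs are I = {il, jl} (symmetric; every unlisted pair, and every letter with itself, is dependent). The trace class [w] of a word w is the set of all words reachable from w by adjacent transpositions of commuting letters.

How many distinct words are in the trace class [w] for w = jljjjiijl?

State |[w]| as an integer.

36

piece 0:j — minimal
piece 1:l — minimal
piece 2:j rests on {0:j}
piece 3:j rests on {2:j}
piece 4:j rests on {3:j}
piece 5:i rests on {4:j}
piece 6:i rests on {5:i}
piece 7:j rests on {6:i}
piece 8:l rests on {1:l}
minimal pieces: {0:j, 1:l}
ways to finish when only these pieces remain (= sum over removing one remaining piece with nothing left below it):
  1 left: {7}→1  {8}→1
  2 left: {1,8}→1  {6,7}→1  {7,8}→2
  3 left: {1,7,8}→3  {5,6,7}→1  {6,7,8}→3
  4 left: {1,6,7,8}→6  {4,5,6,7}→1  {5,6,7,8}→4
  5 left: {1,5,6,7,8}→10  {3,4,5,6,7}→1  {4,5,6,7,8}→5
  6 left: {1,4,5,6,7,8}→15  {2,3,4,5,6,7}→1  {3,4,5,6,7,8}→6
  7 left: {0,2,3,4,5,6,7}→1  {1,3,4,5,6,7,8}→21  {2,3,4,5,6,7,8}→7
  placing 0:j first → 28 extensions
  placing 1:l first → 8 extensions
total linear extensions = 36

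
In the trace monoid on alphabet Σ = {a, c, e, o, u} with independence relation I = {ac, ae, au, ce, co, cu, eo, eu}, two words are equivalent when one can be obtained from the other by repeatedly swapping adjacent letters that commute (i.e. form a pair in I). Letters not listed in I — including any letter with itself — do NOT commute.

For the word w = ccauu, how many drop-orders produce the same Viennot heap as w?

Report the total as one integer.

30

piece 0:c — minimal
piece 1:c rests on {0:c}
piece 2:a — minimal
piece 3:u — minimal
piece 4:u rests on {3:u}
minimal pieces: {0:c, 2:a, 3:u}
ways to finish when only these pieces remain (= sum over removing one remaining piece with nothing left below it):
  1 left: {1}→1  {2}→1  {4}→1
  2 left: {0,1}→1  {1,2}→2  {1,4}→2  {2,4}→2  {3,4}→1
  3 left: {0,1,2}→3  {0,1,4}→3  {1,2,4}→6  {1,3,4}→3  {2,3,4}→3
  placing 0:c first → 12 extensions
  placing 2:a first → 6 extensions
  placing 3:u first → 12 extensions
total linear extensions = 30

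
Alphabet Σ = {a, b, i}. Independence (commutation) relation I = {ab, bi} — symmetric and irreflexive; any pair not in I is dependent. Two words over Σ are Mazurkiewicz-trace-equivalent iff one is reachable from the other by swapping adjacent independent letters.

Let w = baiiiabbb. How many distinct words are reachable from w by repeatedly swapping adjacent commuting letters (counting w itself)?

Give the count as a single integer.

piece 0:b — minimal
piece 1:a — minimal
piece 2:i rests on {1:a}
piece 3:i rests on {2:i}
piece 4:i rests on {3:i}
piece 5:a rests on {4:i}
piece 6:b rests on {0:b}
piece 7:b rests on {6:b}
piece 8:b rests on {7:b}
minimal pieces: {0:b, 1:a}
ways to finish when only these pieces remain (= sum over removing one remaining piece with nothing left below it):
  1 left: {5}→1  {8}→1
  2 left: {4,5}→1  {5,8}→2  {7,8}→1
  3 left: {3,4,5}→1  {4,5,8}→3  {5,7,8}→3  {6,7,8}→1
  4 left: {0,6,7,8}→1  {2,3,4,5}→1  {3,4,5,8}→4  {4,5,7,8}→6  {5,6,7,8}→4
  5 left: {0,5,6,7,8}→5  {1,2,3,4,5}→1  {2,3,4,5,8}→5  {3,4,5,7,8}→10  {4,5,6,7,8}→10
  6 left: {0,4,5,6,7,8}→15  {1,2,3,4,5,8}→6  {2,3,4,5,7,8}→15  {3,4,5,6,7,8}→20
  7 left: {0,3,4,5,6,7,8}→35  {1,2,3,4,5,7,8}→21  {2,3,4,5,6,7,8}→35
  placing 0:b first → 56 extensions
  placing 1:a first → 70 extensions
total linear extensions = 126

126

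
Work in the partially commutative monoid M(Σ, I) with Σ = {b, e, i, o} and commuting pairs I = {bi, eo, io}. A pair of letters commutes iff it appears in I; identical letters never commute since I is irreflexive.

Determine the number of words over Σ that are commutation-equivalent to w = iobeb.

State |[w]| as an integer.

3

drop 0:i onto floor
drop 1:o onto floor
drop 2:b onto {1:o}
drop 3:e onto {0:i, 2:b}
drop 4:b onto {3:e}
ground layer = {0:i, 1:o}
drop-orders for the pieces not yet dropped (sum over which currently-grounded one goes next):
  1 to go: {4} 1
  2 to go: {3,4} 1
  3 to go: {0,3,4} 1  {2,3,4} 1
  if 0:i drops first: 1 orders
  if 1:o drops first: 2 orders
heap linearizations: 3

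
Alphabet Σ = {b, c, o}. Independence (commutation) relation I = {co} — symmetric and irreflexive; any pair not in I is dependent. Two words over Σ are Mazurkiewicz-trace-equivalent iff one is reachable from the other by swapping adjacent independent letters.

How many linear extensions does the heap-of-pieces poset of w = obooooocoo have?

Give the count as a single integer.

#0=o has no predecessor
#1=b depends on [0:o]
#2=o depends on [1:b]
#3=o depends on [2:o]
#4=o depends on [3:o]
#5=o depends on [4:o]
#6=o depends on [5:o]
#7=c depends on [1:b]
#8=o depends on [6:o]
#9=o depends on [8:o]
sources: [0:o]
N(rest) = Σ N(rest − s) over sources s of rest; N(one piece) = 1:
  size 1 → [7]=1  [9]=1
  size 2 → [7,9]=2  [8,9]=1
  size 3 → [6,8,9]=1  [7,8,9]=3
  size 4 → [5,6,8,9]=1  [6,7,8,9]=4
  size 5 → [4,5,6,8,9]=1  [5,6,7,8,9]=5
  size 6 → [3,4,5,6,8,9]=1  [4,5,6,7,8,9]=6
  size 7 → [2,3,4,5,6,8,9]=1  [3,4,5,6,7,8,9]=7
  size 8 → [2,3,4,5,6,7,8,9]=8
  first=0(o) contributes 8

8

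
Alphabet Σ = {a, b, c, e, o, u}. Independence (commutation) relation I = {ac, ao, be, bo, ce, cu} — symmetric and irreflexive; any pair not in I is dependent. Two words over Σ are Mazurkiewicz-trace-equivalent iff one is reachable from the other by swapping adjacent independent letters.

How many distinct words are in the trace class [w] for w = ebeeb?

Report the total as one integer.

#0=e has no predecessor
#1=b has no predecessor
#2=e depends on [0:e]
#3=e depends on [2:e]
#4=b depends on [1:b]
sources: [0:e, 1:b]
N(rest) = Σ N(rest − s) over sources s of rest; N(one piece) = 1:
  size 1 → [3]=1  [4]=1
  size 2 → [1,4]=1  [2,3]=1  [3,4]=2
  size 3 → [0,2,3]=1  [1,3,4]=3  [2,3,4]=3
  first=0(e) contributes 6
  first=1(b) contributes 4
|[w]| = 10

10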